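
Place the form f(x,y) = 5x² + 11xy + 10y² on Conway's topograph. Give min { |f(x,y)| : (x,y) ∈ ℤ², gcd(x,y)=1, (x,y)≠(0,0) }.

translate: b→1 (≡11 mod 10), so (5,11,10)→(5,1,4)
flip: (5,1,4)→(4,-1,5)
reduced (well bottom): (4,-1,5) with a≤c, −a<b≤a
well minimum = a = 4

4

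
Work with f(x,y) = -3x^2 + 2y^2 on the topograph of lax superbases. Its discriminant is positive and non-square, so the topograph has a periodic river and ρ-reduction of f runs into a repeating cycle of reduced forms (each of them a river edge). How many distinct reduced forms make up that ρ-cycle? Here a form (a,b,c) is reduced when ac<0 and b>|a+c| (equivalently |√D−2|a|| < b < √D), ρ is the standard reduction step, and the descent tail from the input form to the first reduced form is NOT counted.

D = 24, ⌊√D⌋ = 4
descent: ρ → (2,4,-1)  [lands on river]
river: ρ → (-1,4,2)
ρ-cycle length = 2 (tail of 1 descent step not counted)

2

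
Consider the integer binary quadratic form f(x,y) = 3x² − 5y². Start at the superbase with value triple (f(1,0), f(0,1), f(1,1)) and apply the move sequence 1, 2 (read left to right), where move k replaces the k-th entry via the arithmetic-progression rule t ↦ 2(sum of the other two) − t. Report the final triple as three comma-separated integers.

start (3,-5,-2) = (f(1,0),f(0,1),f(1,1))
replace slot 1: 2·((-5)+(-2)) − 3 = -17 → (-17,-5,-2)
replace slot 2: 2·((-17)+(-2)) − (-5) = -33 → (-17,-33,-2)

-17,-33,-2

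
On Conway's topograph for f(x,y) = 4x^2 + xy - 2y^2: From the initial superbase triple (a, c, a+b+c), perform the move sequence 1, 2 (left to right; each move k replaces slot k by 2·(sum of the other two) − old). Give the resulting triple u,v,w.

start (4,-2,3) = (f(1,0),f(0,1),f(1,1))
replace slot 1: 2·((-2)+3) − 4 = -2 → (-2,-2,3)
replace slot 2: 2·((-2)+3) − (-2) = 4 → (-2,4,3)

-2,4,3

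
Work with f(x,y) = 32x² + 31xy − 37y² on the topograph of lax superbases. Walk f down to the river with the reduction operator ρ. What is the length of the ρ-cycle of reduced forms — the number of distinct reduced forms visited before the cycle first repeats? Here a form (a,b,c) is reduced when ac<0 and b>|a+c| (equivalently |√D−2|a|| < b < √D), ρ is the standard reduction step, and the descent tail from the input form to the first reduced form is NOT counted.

D = 5697, ⌊√D⌋ = 75
river: ρ → (-37,43,26)
river: ρ → (26,61,-19)
river: ρ → (-19,53,38)
river: ρ → (38,23,-34)
river: ρ → (-34,45,27)
river: ρ → (27,63,-16)
river: ρ → (-16,65,23)
river: ρ → (23,73,-4)
river: ρ → (-4,71,41)
river: ρ → (41,11,-34)
river: ρ → (-34,57,18)
river: ρ → (18,51,-43)
river: ρ → (-43,35,26)
river: ρ → (26,69,-9)
river: ρ → (-9,75,2)
river: ρ → (2,73,-46)
river: ρ → (-46,19,29)
river: ρ → (29,39,-36)
river: ρ → (-36,33,32)
river: ρ → (32,31,-37)
ρ-cycle length = 20 (tail of 0 descent steps not counted)

20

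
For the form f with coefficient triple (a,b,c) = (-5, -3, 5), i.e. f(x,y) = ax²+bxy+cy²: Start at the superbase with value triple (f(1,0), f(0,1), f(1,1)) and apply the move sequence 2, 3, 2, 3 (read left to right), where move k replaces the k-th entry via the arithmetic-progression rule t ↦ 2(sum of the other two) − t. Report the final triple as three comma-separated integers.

start (-5,5,-3) = (f(1,0),f(0,1),f(1,1))
replace slot 2: 2·((-5)+(-3)) − 5 = -21 → (-5,-21,-3)
replace slot 3: 2·((-5)+(-21)) − (-3) = -49 → (-5,-21,-49)
replace slot 2: 2·((-5)+(-49)) − (-21) = -87 → (-5,-87,-49)
replace slot 3: 2·((-5)+(-87)) − (-49) = -135 → (-5,-87,-135)

-5,-87,-135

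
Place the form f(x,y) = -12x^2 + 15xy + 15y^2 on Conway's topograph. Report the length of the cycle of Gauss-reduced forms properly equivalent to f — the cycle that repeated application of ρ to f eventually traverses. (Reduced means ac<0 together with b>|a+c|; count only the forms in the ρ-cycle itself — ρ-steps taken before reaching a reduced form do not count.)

D = 945, ⌊√D⌋ = 30
river: ρ → (15,15,-12)
river: ρ → (-12,9,18)
river: ρ → (18,27,-3)
river: ρ → (-3,27,18)
river: ρ → (18,9,-12)
river: ρ → (-12,15,15)
ρ-cycle length = 6 (tail of 0 descent steps not counted)

6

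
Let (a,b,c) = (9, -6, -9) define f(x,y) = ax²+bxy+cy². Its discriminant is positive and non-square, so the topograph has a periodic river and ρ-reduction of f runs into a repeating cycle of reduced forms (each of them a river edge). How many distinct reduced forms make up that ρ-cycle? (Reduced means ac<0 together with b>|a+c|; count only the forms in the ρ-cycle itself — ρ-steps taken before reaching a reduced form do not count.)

D = 360, ⌊√D⌋ = 18
descent: ρ → (-9,6,9)  [lands on river]
river: ρ → (9,12,-6)
river: ρ → (-6,12,9)
river: ρ → (9,6,-9)
river: ρ → (-9,12,6)
river: ρ → (6,12,-9)
ρ-cycle length = 6 (tail of 1 descent step not counted)

6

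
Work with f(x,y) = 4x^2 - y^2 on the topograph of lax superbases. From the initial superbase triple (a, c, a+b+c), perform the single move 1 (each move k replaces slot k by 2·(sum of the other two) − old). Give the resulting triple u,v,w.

start (4,-1,3) = (f(1,0),f(0,1),f(1,1))
replace slot 1: 2·((-1)+3) − 4 = 0 → (0,-1,3)

0,-1,3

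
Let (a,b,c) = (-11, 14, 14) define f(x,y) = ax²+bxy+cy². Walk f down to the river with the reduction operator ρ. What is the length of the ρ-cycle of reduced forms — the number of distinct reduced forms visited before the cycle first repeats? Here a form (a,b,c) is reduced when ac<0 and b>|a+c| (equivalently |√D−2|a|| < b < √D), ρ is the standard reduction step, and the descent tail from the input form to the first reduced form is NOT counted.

D = 812, ⌊√D⌋ = 28
river: ρ → (14,14,-11)
river: ρ → (-11,8,17)
river: ρ → (17,26,-2)
river: ρ → (-2,26,17)
river: ρ → (17,8,-11)
river: ρ → (-11,14,14)
ρ-cycle length = 6 (tail of 0 descent steps not counted)

6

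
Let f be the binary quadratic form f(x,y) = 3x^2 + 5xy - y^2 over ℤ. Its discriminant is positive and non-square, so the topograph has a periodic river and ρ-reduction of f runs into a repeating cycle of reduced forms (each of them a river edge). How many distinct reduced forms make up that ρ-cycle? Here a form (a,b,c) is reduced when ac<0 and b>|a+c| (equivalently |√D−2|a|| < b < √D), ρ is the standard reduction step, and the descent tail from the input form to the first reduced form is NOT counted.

D = 37, ⌊√D⌋ = 6
river: ρ → (-1,5,3)
river: ρ → (3,1,-3)
river: ρ → (-3,5,1)
river: ρ → (1,5,-3)
river: ρ → (-3,1,3)
river: ρ → (3,5,-1)
ρ-cycle length = 6 (tail of 0 descent steps not counted)

6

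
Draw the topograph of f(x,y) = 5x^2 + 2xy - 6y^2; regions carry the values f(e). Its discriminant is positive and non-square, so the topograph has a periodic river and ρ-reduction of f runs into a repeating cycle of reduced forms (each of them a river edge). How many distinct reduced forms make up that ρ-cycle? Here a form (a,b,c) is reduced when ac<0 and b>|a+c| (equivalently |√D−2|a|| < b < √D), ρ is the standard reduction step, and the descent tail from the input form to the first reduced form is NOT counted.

D = 124, ⌊√D⌋ = 11
river: ρ → (-6,10,1)
river: ρ → (1,10,-6)
river: ρ → (-6,2,5)
river: ρ → (5,8,-3)
river: ρ → (-3,10,2)
river: ρ → (2,10,-3)
river: ρ → (-3,8,5)
river: ρ → (5,2,-6)
ρ-cycle length = 8 (tail of 0 descent steps not counted)

8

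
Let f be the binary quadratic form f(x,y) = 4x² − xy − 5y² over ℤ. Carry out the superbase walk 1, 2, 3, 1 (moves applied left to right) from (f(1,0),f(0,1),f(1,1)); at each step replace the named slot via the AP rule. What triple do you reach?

start (4,-5,-2) = (f(1,0),f(0,1),f(1,1))
replace slot 1: 2·((-5)+(-2)) − 4 = -18 → (-18,-5,-2)
replace slot 2: 2·((-18)+(-2)) − (-5) = -35 → (-18,-35,-2)
replace slot 3: 2·((-18)+(-35)) − (-2) = -104 → (-18,-35,-104)
replace slot 1: 2·((-35)+(-104)) − (-18) = -260 → (-260,-35,-104)

-260,-35,-104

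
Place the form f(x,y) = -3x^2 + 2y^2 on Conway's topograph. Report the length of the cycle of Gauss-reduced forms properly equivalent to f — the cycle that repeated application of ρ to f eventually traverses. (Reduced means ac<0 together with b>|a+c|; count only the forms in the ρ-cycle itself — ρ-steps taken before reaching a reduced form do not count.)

D = 24, ⌊√D⌋ = 4
descent: ρ → (2,4,-1)  [lands on river]
river: ρ → (-1,4,2)
ρ-cycle length = 2 (tail of 1 descent step not counted)

2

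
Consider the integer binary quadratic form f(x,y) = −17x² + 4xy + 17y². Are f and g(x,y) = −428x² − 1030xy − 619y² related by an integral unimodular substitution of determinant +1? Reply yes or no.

D₁ = 1172, D₂ = 1172
river cycle of f (length 10): (17, 30, -4), (-4, 34, 1), (1, 34, -4), (-4, 30, 17), (17, 4, -17), (-17, 30, 4), (4, 34, -1), (-1, 34, 4), (4, 30, -17), (-17, 4, 17)
river cycle of g (length 10): (-17, 4, 17), (17, 30, -4), (-4, 34, 1), (1, 34, -4), (-4, 30, 17), (17, 4, -17), (-17, 30, 4), (4, 34, -1), (-1, 34, 4), (4, 30, -17)
cycles coincide ⇒ equivalent

yes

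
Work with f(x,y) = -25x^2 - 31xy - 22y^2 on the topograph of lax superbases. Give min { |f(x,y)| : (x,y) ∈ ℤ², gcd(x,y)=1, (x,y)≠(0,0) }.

translate: b→-19 (≡31 mod 50), so (25,31,22)→(25,-19,16)
flip: (25,-19,16)→(16,19,25)
translate: b→-13 (≡19 mod 32), so (16,19,25)→(16,-13,22)
reduced (well bottom): (16,-13,22) with a≤c, −a<b≤a
well minimum |f| = |-16| = 16 (negative-definite)

16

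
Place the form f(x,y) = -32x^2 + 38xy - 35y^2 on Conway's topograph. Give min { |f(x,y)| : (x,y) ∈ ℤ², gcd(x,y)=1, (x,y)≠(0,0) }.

translate: b→26 (≡-38 mod 64), so (32,-38,35)→(32,26,29)
flip: (32,26,29)→(29,-26,32)
reduced (well bottom): (29,-26,32) with a≤c, −a<b≤a
well minimum |f| = |-29| = 29 (negative-definite)

29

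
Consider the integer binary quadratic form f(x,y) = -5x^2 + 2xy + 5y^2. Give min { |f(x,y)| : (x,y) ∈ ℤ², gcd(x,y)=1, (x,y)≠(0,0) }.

river: ρ → (5,8,-2)
river: ρ → (-2,8,5)
river: ρ → (5,2,-5)
river: ρ → (-5,8,2)
river: ρ → (2,8,-5)
river: ρ → (-5,2,5)
closes: descent 0, river 6
min |a| on river = 2

2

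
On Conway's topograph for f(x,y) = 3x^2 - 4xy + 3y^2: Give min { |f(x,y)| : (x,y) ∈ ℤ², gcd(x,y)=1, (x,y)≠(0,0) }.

translate: b→2 (≡-4 mod 6), so (3,-4,3)→(3,2,2)
flip: (3,2,2)→(2,-2,3)
translate: b→2 (≡-2 mod 4), so (2,-2,3)→(2,2,3)
reduced (well bottom): (2,2,3) with a≤c, −a<b≤a
well minimum = a = 2

2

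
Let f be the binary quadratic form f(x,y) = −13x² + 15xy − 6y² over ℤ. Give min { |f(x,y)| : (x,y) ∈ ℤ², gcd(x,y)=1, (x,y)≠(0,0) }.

translate: b→11 (≡-15 mod 26), so (13,-15,6)→(13,11,4)
flip: (13,11,4)→(4,-11,13)
translate: b→-3 (≡-11 mod 8), so (4,-11,13)→(4,-3,6)
reduced (well bottom): (4,-3,6) with a≤c, −a<b≤a
well minimum |f| = |-4| = 4 (negative-definite)

4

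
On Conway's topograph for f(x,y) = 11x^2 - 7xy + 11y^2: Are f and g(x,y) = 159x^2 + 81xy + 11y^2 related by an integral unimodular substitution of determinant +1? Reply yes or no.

D₁ = -435, D₂ = -435
f: flip: (11,-7,11)→(11,7,11)
f: reduced (well bottom): (11,7,11) with a≤c, −a<b≤a
g: flip: (159,81,11)→(11,-81,159)
g: translate: b→7 (≡-81 mod 22), so (11,-81,159)→(11,7,11)
g: reduced (well bottom): (11,7,11) with a≤c, −a<b≤a
reduced forms (11, 7, 11) vs (11, 7, 11) ⇒ equivalent

yes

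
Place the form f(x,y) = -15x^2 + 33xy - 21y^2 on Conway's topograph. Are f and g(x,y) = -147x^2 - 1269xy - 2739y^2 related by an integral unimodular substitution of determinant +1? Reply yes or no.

D₁ = -171, D₂ = -171
f is negative-definite; reduce −f:
−f: translate: b→-3 (≡-33 mod 30), so (15,-33,21)→(15,-3,3)
−f: flip: (15,-3,3)→(3,3,15)
−f: reduced (well bottom): (3,3,15) with a≤c, −a<b≤a
flip sign back: reduced form of f is (-3,-3,-15)
g is negative-definite; reduce −g:
−g: translate: b→93 (≡1269 mod 294), so (147,1269,2739)→(147,93,15)
−g: flip: (147,93,15)→(15,-93,147)
−g: translate: b→-3 (≡-93 mod 30), so (15,-93,147)→(15,-3,3)
−g: flip: (15,-3,3)→(3,3,15)
−g: reduced (well bottom): (3,3,15) with a≤c, −a<b≤a
flip sign back: reduced form of g is (-3,-3,-15)
reduced forms (-3, -3, -15) vs (-3, -3, -15) ⇒ equivalent

yes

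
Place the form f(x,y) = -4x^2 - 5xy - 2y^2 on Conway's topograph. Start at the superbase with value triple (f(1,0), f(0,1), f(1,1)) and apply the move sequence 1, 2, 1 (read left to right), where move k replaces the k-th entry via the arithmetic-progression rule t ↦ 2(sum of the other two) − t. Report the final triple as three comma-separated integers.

start (-4,-2,-11) = (f(1,0),f(0,1),f(1,1))
replace slot 1: 2·((-2)+(-11)) − (-4) = -22 → (-22,-2,-11)
replace slot 2: 2·((-22)+(-11)) − (-2) = -64 → (-22,-64,-11)
replace slot 1: 2·((-64)+(-11)) − (-22) = -128 → (-128,-64,-11)

-128,-64,-11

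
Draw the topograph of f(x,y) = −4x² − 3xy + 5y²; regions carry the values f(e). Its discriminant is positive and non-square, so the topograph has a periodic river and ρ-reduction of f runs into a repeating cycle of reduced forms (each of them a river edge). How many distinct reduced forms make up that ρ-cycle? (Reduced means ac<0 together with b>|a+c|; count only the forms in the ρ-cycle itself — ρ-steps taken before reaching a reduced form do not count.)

D = 89, ⌊√D⌋ = 9
descent: ρ → (5,3,-4)  [lands on river]
river: ρ → (-4,5,4)
river: ρ → (4,3,-5)
river: ρ → (-5,7,2)
river: ρ → (2,9,-1)
river: ρ → (-1,9,2)
river: ρ → (2,7,-5)
river: ρ → (-5,3,4)
river: ρ → (4,5,-4)
river: ρ → (-4,3,5)
river: ρ → (5,7,-2)
river: ρ → (-2,9,1)
river: ρ → (1,9,-2)
river: ρ → (-2,7,5)
ρ-cycle length = 14 (tail of 1 descent step not counted)

14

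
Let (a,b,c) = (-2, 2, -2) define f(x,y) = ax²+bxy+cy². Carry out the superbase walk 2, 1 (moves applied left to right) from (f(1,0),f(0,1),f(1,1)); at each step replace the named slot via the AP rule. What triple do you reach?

start (-2,-2,-2) = (f(1,0),f(0,1),f(1,1))
replace slot 2: 2·((-2)+(-2)) − (-2) = -6 → (-2,-6,-2)
replace slot 1: 2·((-6)+(-2)) − (-2) = -14 → (-14,-6,-2)

-14,-6,-2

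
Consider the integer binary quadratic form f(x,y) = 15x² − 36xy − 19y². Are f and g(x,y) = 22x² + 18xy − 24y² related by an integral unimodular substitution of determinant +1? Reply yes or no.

D₁ = 2436, D₂ = 2436
river cycle of f (length 12): (-19, 36, 15), (15, 24, -31), (-31, 38, 8), (8, 42, -21), (-21, 42, 8), (8, 38, -31), (-31, 24, 15), (15, 36, -19), (-19, 40, 11), (11, 48, -3), … (2 more)
river cycle of g (length 16): (-24, 30, 16), (16, 34, -20), (-20, 46, 4), (4, 42, -42), (-42, 42, 4), (4, 46, -20), (-20, 34, 16), (16, 30, -24), (-24, 18, 22), (22, 26, -20), … (6 more)
cycles differ ⇒ inequivalent

no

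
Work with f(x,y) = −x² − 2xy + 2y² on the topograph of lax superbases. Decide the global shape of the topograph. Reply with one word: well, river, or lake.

D = b²−4ac = (-2)² − 4·(-1)·2 = 12
D > 0 non-square ⇒ indefinite ⇒ periodic river

river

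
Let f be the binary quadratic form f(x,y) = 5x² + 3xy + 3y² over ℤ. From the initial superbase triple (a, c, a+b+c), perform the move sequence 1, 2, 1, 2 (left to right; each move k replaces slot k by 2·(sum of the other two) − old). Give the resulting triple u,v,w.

start (5,3,11) = (f(1,0),f(0,1),f(1,1))
replace slot 1: 2·(3+11) − 5 = 23 → (23,3,11)
replace slot 2: 2·(23+11) − 3 = 65 → (23,65,11)
replace slot 1: 2·(65+11) − 23 = 129 → (129,65,11)
replace slot 2: 2·(129+11) − 65 = 215 → (129,215,11)

129,215,11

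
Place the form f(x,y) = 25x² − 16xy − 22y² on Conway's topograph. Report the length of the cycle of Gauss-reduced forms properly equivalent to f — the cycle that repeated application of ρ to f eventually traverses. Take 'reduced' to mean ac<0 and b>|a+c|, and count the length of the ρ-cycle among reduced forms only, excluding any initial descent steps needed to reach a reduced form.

D = 2456, ⌊√D⌋ = 49
descent: ρ → (-22,16,25)  [lands on river]
river: ρ → (25,34,-13)
river: ρ → (-13,44,10)
river: ρ → (10,36,-29)
river: ρ → (-29,22,17)
river: ρ → (17,46,-5)
river: ρ → (-5,44,26)
river: ρ → (26,8,-23)
river: ρ → (-23,38,11)
river: ρ → (11,28,-38)
river: ρ → (-38,48,1)
river: ρ → (1,48,-38)
river: ρ → (-38,28,11)
river: ρ → (11,38,-23)
river: ρ → (-23,8,26)
river: ρ → (26,44,-5)
river: ρ → (-5,46,17)
river: ρ → (17,22,-29)
river: ρ → (-29,36,10)
river: ρ → (10,44,-13)
river: ρ → (-13,34,25)
river: ρ → (25,16,-22)
river: ρ → (-22,28,19)
river: ρ → (19,48,-2)
river: ρ → (-2,48,19)
river: ρ → (19,28,-22)
ρ-cycle length = 26 (tail of 1 descent step not counted)

26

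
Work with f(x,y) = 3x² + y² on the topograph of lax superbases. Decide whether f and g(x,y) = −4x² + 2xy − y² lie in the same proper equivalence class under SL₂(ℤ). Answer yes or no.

D₁ = -12, D₂ = -12
f: flip: (3,0,1)→(1,0,3)
f: reduced (well bottom): (1,0,3) with a≤c, −a<b≤a
g is negative-definite; reduce −g:
−g: flip: (4,-2,1)→(1,2,4)
−g: translate: b→0 (≡2 mod 2), so (1,2,4)→(1,0,3)
−g: reduced (well bottom): (1,0,3) with a≤c, −a<b≤a
flip sign back: reduced form of g is (-1,0,-3)
reduced forms (1, 0, 3) vs (-1, 0, -3) ⇒ inequivalent

no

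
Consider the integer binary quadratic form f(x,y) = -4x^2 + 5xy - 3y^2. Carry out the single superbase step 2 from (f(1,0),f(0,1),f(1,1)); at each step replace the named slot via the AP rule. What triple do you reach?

start (-4,-3,-2) = (f(1,0),f(0,1),f(1,1))
replace slot 2: 2·((-4)+(-2)) − (-3) = -9 → (-4,-9,-2)

-4,-9,-2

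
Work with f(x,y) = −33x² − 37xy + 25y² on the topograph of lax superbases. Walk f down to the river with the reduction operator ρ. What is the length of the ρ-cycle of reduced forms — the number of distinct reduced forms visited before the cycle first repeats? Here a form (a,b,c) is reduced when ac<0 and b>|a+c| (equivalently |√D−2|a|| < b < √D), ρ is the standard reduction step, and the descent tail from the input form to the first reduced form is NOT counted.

D = 4669, ⌊√D⌋ = 68
descent: ρ → (25,37,-33)  [lands on river]
river: ρ → (-33,29,29)
river: ρ → (29,29,-33)
river: ρ → (-33,37,25)
river: ρ → (25,63,-7)
river: ρ → (-7,63,25)
ρ-cycle length = 6 (tail of 1 descent step not counted)

6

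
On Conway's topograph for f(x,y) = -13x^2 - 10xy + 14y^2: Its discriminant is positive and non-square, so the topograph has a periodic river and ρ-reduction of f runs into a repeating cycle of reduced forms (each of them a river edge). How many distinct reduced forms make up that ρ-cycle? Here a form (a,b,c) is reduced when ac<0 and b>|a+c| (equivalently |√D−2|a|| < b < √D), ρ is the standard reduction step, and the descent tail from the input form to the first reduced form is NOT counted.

D = 828, ⌊√D⌋ = 28
descent: ρ → (14,10,-13)  [lands on river]
river: ρ → (-13,16,11)
river: ρ → (11,28,-1)
river: ρ → (-1,28,11)
river: ρ → (11,16,-13)
river: ρ → (-13,10,14)
river: ρ → (14,18,-9)
river: ρ → (-9,18,14)
ρ-cycle length = 8 (tail of 1 descent step not counted)

8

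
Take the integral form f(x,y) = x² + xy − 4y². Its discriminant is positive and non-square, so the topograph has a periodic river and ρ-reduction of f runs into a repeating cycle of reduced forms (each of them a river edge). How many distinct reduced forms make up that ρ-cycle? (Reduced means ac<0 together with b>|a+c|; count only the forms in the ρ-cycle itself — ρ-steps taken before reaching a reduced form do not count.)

D = 17, ⌊√D⌋ = 4
descent: ρ → (-4,-1,1)
descent: ρ → (1,3,-2)  [lands on river]
river: ρ → (-2,1,2)
river: ρ → (2,3,-1)
river: ρ → (-1,3,2)
river: ρ → (2,1,-2)
river: ρ → (-2,3,1)
ρ-cycle length = 6 (tail of 2 descent steps not counted)

6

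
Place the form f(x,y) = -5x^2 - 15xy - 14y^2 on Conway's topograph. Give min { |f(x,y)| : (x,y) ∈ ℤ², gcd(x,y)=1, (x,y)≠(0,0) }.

translate: b→5 (≡15 mod 10), so (5,15,14)→(5,5,4)
flip: (5,5,4)→(4,-5,5)
translate: b→3 (≡-5 mod 8), so (4,-5,5)→(4,3,4)
reduced (well bottom): (4,3,4) with a≤c, −a<b≤a
well minimum |f| = |-4| = 4 (negative-definite)

4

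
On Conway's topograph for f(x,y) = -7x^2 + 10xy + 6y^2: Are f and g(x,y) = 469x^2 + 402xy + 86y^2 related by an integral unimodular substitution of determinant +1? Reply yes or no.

D₁ = 268, D₂ = 268
river cycle of f (length 10): (6, 14, -3), (-3, 16, 1), (1, 16, -3), (-3, 14, 6), (6, 10, -7), (-7, 4, 9), (9, 14, -2), (-2, 14, 9), (9, 4, -7), (-7, 10, 6)
river cycle of g (length 10): (9, 4, -7), (-7, 10, 6), (6, 14, -3), (-3, 16, 1), (1, 16, -3), (-3, 14, 6), (6, 10, -7), (-7, 4, 9), (9, 14, -2), (-2, 14, 9)
cycles coincide ⇒ equivalent

yes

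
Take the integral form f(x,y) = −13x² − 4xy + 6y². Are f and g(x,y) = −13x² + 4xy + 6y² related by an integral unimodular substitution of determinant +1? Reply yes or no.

D₁ = 328, D₂ = 328
river cycle of f (length 6): (6, 16, -3), (-3, 14, 11), (11, 8, -6), (-6, 16, 3), (3, 14, -11), (-11, 8, 6)
river cycle of g (length 6): (6, 8, -11), (-11, 14, 3), (3, 16, -6), (-6, 8, 11), (11, 14, -3), (-3, 16, 6)
cycles differ ⇒ inequivalent

no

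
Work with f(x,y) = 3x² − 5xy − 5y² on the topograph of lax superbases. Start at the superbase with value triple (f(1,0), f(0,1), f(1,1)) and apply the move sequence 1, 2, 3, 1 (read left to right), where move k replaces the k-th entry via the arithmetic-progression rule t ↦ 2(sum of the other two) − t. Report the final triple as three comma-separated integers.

start (3,-5,-7) = (f(1,0),f(0,1),f(1,1))
replace slot 1: 2·((-5)+(-7)) − 3 = -27 → (-27,-5,-7)
replace slot 2: 2·((-27)+(-7)) − (-5) = -63 → (-27,-63,-7)
replace slot 3: 2·((-27)+(-63)) − (-7) = -173 → (-27,-63,-173)
replace slot 1: 2·((-63)+(-173)) − (-27) = -445 → (-445,-63,-173)

-445,-63,-173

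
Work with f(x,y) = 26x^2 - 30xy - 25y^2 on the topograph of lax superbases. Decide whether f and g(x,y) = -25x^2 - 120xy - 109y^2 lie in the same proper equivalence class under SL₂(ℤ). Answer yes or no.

D₁ = 3500, D₂ = 3500
river cycle of f (length 16): (-25, 30, 26), (26, 22, -29), (-29, 36, 19), (19, 40, -25), (-25, 10, 34), (34, 58, -1), (-1, 58, 34), (34, 10, -25), (-25, 40, 19), (19, 36, -29), … (6 more)
river cycle of g (length 16): (-14, 42, 31), (31, 20, -25), (-25, 30, 26), (26, 22, -29), (-29, 36, 19), (19, 40, -25), (-25, 10, 34), (34, 58, -1), (-1, 58, 34), (34, 10, -25), … (6 more)
cycles coincide ⇒ equivalent

yes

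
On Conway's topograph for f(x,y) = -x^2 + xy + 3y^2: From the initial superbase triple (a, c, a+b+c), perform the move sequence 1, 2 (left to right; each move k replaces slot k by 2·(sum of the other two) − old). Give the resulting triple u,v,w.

start (-1,3,3) = (f(1,0),f(0,1),f(1,1))
replace slot 1: 2·(3+3) − (-1) = 13 → (13,3,3)
replace slot 2: 2·(13+3) − 3 = 29 → (13,29,3)

13,29,3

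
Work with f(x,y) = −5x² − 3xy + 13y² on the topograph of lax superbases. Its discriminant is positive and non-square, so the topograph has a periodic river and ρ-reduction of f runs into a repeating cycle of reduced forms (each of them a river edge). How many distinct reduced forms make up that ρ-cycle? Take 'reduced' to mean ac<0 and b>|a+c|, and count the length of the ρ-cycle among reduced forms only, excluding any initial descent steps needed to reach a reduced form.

D = 269, ⌊√D⌋ = 16
descent: ρ → (13,3,-5)
descent: ρ → (-5,7,11)  [lands on river]
river: ρ → (11,15,-1)
river: ρ → (-1,15,11)
river: ρ → (11,7,-5)
river: ρ → (-5,13,5)
river: ρ → (5,7,-11)
river: ρ → (-11,15,1)
river: ρ → (1,15,-11)
river: ρ → (-11,7,5)
river: ρ → (5,13,-5)
ρ-cycle length = 10 (tail of 2 descent steps not counted)

10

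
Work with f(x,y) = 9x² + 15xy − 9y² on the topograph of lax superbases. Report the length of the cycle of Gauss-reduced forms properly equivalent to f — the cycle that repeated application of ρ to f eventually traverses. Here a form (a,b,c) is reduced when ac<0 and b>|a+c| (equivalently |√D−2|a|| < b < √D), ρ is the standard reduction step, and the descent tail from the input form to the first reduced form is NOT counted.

D = 549, ⌊√D⌋ = 23
river: ρ → (-9,21,3)
river: ρ → (3,21,-9)
river: ρ → (-9,15,9)
river: ρ → (9,21,-3)
river: ρ → (-3,21,9)
river: ρ → (9,15,-9)
ρ-cycle length = 6 (tail of 0 descent steps not counted)

6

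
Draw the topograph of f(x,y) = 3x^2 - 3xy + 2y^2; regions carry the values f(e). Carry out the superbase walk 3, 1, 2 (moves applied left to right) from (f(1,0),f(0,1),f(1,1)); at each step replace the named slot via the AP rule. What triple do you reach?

start (3,2,2) = (f(1,0),f(0,1),f(1,1))
replace slot 3: 2·(3+2) − 2 = 8 → (3,2,8)
replace slot 1: 2·(2+8) − 3 = 17 → (17,2,8)
replace slot 2: 2·(17+8) − 2 = 48 → (17,48,8)

17,48,8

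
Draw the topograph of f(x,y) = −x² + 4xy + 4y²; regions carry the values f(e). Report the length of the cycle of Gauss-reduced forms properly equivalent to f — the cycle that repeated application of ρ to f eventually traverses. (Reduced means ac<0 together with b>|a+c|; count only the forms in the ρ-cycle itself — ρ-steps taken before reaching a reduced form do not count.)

D = 32, ⌊√D⌋ = 5
river: ρ → (4,4,-1)
river: ρ → (-1,4,4)
ρ-cycle length = 2 (tail of 0 descent steps not counted)

2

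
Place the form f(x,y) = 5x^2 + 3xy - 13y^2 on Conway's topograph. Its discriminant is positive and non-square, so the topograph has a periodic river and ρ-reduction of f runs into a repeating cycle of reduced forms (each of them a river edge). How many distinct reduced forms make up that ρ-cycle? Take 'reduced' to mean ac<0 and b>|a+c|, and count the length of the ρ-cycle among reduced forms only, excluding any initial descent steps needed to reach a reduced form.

D = 269, ⌊√D⌋ = 16
descent: ρ → (-13,-3,5)
descent: ρ → (5,13,-5)  [lands on river]
river: ρ → (-5,7,11)
river: ρ → (11,15,-1)
river: ρ → (-1,15,11)
river: ρ → (11,7,-5)
river: ρ → (-5,13,5)
river: ρ → (5,7,-11)
river: ρ → (-11,15,1)
river: ρ → (1,15,-11)
river: ρ → (-11,7,5)
ρ-cycle length = 10 (tail of 2 descent steps not counted)

10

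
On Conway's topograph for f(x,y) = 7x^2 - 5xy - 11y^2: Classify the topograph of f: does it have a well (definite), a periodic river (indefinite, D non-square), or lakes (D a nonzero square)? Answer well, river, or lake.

D = b²−4ac = (-5)² − 4·7·(-11) = 333
D > 0 non-square ⇒ indefinite ⇒ periodic river

river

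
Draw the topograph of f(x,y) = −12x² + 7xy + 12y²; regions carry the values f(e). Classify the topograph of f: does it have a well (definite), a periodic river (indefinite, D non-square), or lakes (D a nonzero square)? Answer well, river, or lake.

D = b²−4ac = 7² − 4·(-12)·12 = 625
D = 25² is a perfect square ⇒ form factors over ℤ ⇒ lakes

lake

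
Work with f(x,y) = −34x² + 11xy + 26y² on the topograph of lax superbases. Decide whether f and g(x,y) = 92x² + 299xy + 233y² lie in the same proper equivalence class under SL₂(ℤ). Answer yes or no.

D₁ = 3657, D₂ = 3657
river cycle of f (length 28): (26, 41, -19), (-19, 35, 32), (32, 29, -22), (-22, 59, 2), (2, 57, -51), (-51, 45, 8), (8, 51, -33), (-33, 15, 26), (26, 37, -22), (-22, 51, 12), … (18 more)
river cycle of g (length 28): (26, 41, -19), (-19, 35, 32), (32, 29, -22), (-22, 59, 2), (2, 57, -51), (-51, 45, 8), (8, 51, -33), (-33, 15, 26), (26, 37, -22), (-22, 51, 12), … (18 more)
cycles coincide ⇒ equivalent

yes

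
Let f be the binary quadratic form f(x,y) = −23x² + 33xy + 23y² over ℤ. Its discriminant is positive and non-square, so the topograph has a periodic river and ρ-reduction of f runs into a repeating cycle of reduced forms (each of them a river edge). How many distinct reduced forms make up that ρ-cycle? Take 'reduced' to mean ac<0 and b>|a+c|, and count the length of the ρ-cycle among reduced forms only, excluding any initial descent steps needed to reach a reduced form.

D = 3205, ⌊√D⌋ = 56
river: ρ → (23,13,-33)
river: ρ → (-33,53,3)
river: ρ → (3,55,-15)
river: ρ → (-15,35,33)
river: ρ → (33,31,-17)
river: ρ → (-17,37,27)
river: ρ → (27,17,-27)
river: ρ → (-27,37,17)
river: ρ → (17,31,-33)
river: ρ → (-33,35,15)
river: ρ → (15,55,-3)
river: ρ → (-3,53,33)
river: ρ → (33,13,-23)
river: ρ → (-23,33,23)
ρ-cycle length = 14 (tail of 0 descent steps not counted)

14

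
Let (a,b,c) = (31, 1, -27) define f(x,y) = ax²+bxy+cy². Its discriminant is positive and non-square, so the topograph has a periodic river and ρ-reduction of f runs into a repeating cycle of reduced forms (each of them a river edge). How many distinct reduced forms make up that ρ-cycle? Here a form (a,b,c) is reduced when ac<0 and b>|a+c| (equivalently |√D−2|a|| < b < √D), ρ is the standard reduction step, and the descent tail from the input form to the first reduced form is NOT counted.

D = 3349, ⌊√D⌋ = 57
descent: ρ → (-27,53,5)  [lands on river]
river: ρ → (5,57,-5)
river: ρ → (-5,53,27)
river: ρ → (27,55,-3)
river: ρ → (-3,53,45)
river: ρ → (45,37,-11)
river: ρ → (-11,51,17)
river: ρ → (17,51,-11)
river: ρ → (-11,37,45)
river: ρ → (45,53,-3)
river: ρ → (-3,55,27)
river: ρ → (27,53,-5)
river: ρ → (-5,57,5)
river: ρ → (5,53,-27)
river: ρ → (-27,55,3)
river: ρ → (3,53,-45)
river: ρ → (-45,37,11)
river: ρ → (11,51,-17)
river: ρ → (-17,51,11)
river: ρ → (11,37,-45)
river: ρ → (-45,53,3)
river: ρ → (3,55,-27)
ρ-cycle length = 22 (tail of 1 descent step not counted)

22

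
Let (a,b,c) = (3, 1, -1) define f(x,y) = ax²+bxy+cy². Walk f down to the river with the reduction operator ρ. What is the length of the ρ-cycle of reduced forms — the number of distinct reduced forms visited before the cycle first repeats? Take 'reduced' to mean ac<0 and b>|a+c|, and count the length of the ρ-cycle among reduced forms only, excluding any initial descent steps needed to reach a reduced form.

D = 13, ⌊√D⌋ = 3
descent: ρ → (-1,3,1)  [lands on river]
river: ρ → (1,3,-1)
ρ-cycle length = 2 (tail of 1 descent step not counted)

2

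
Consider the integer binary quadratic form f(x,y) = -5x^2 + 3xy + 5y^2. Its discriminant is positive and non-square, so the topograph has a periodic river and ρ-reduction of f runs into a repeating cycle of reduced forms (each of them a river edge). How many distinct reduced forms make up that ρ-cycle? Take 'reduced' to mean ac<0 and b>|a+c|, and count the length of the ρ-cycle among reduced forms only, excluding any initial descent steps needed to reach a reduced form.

D = 109, ⌊√D⌋ = 10
river: ρ → (5,7,-3)
river: ρ → (-3,5,7)
river: ρ → (7,9,-1)
river: ρ → (-1,9,7)
river: ρ → (7,5,-3)
river: ρ → (-3,7,5)
river: ρ → (5,3,-5)
river: ρ → (-5,7,3)
river: ρ → (3,5,-7)
river: ρ → (-7,9,1)
river: ρ → (1,9,-7)
river: ρ → (-7,5,3)
river: ρ → (3,7,-5)
river: ρ → (-5,3,5)
ρ-cycle length = 14 (tail of 0 descent steps not counted)

14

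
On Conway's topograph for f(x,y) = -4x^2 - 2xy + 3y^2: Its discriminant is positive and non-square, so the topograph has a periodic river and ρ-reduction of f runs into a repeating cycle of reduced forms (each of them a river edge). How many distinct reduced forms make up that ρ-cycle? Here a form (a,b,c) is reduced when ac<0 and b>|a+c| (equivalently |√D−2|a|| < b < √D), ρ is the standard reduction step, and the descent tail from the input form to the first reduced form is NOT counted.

D = 52, ⌊√D⌋ = 7
descent: ρ → (3,2,-4)  [lands on river]
river: ρ → (-4,6,1)
river: ρ → (1,6,-4)
river: ρ → (-4,2,3)
river: ρ → (3,4,-3)
river: ρ → (-3,2,4)
river: ρ → (4,6,-1)
river: ρ → (-1,6,4)
river: ρ → (4,2,-3)
river: ρ → (-3,4,3)
ρ-cycle length = 10 (tail of 1 descent step not counted)

10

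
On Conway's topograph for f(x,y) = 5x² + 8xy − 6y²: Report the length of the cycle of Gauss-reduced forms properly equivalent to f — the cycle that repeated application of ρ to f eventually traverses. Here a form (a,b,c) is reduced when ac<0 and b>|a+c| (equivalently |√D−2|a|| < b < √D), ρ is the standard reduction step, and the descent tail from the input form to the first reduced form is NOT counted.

D = 184, ⌊√D⌋ = 13
river: ρ → (-6,4,7)
river: ρ → (7,10,-3)
river: ρ → (-3,8,10)
river: ρ → (10,12,-1)
river: ρ → (-1,12,10)
river: ρ → (10,8,-3)
river: ρ → (-3,10,7)
river: ρ → (7,4,-6)
river: ρ → (-6,8,5)
river: ρ → (5,12,-2)
river: ρ → (-2,12,5)
river: ρ → (5,8,-6)
ρ-cycle length = 12 (tail of 0 descent steps not counted)

12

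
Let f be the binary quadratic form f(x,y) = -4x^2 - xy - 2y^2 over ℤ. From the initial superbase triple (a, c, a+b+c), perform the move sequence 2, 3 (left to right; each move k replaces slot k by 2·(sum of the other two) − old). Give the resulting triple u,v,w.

start (-4,-2,-7) = (f(1,0),f(0,1),f(1,1))
replace slot 2: 2·((-4)+(-7)) − (-2) = -20 → (-4,-20,-7)
replace slot 3: 2·((-4)+(-20)) − (-7) = -41 → (-4,-20,-41)

-4,-20,-41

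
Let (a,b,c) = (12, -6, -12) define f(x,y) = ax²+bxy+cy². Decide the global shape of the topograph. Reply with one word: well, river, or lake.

D = b²−4ac = (-6)² − 4·12·(-12) = 612
D > 0 non-square ⇒ indefinite ⇒ periodic river

river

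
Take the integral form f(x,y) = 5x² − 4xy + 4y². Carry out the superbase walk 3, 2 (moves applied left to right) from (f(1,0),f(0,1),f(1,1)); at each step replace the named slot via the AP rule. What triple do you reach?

start (5,4,5) = (f(1,0),f(0,1),f(1,1))
replace slot 3: 2·(5+4) − 5 = 13 → (5,4,13)
replace slot 2: 2·(5+13) − 4 = 32 → (5,32,13)

5,32,13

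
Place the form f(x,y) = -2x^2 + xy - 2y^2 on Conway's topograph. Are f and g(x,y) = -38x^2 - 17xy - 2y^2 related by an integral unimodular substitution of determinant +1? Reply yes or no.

D₁ = -15, D₂ = -15
f is negative-definite; reduce −f:
−f: flip: (2,-1,2)→(2,1,2)
−f: reduced (well bottom): (2,1,2) with a≤c, −a<b≤a
flip sign back: reduced form of f is (-2,-1,-2)
g is negative-definite; reduce −g:
−g: flip: (38,17,2)→(2,-17,38)
−g: translate: b→-1 (≡-17 mod 4), so (2,-17,38)→(2,-1,2)
−g: flip: (2,-1,2)→(2,1,2)
−g: reduced (well bottom): (2,1,2) with a≤c, −a<b≤a
flip sign back: reduced form of g is (-2,-1,-2)
reduced forms (-2, -1, -2) vs (-2, -1, -2) ⇒ equivalent

yes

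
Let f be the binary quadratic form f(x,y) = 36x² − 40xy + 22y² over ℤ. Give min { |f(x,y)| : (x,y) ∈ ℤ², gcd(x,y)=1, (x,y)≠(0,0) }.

translate: b→32 (≡-40 mod 72), so (36,-40,22)→(36,32,18)
flip: (36,32,18)→(18,-32,36)
translate: b→4 (≡-32 mod 36), so (18,-32,36)→(18,4,22)
reduced (well bottom): (18,4,22) with a≤c, −a<b≤a
well minimum = a = 18

18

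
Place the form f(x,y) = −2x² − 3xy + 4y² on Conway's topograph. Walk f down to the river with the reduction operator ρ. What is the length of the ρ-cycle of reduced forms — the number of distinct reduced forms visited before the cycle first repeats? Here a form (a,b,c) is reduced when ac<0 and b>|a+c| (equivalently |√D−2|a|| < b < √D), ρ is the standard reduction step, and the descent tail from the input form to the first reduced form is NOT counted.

D = 41, ⌊√D⌋ = 6
descent: ρ → (4,3,-2)  [lands on river]
river: ρ → (-2,5,2)
river: ρ → (2,3,-4)
river: ρ → (-4,5,1)
river: ρ → (1,5,-4)
river: ρ → (-4,3,2)
river: ρ → (2,5,-2)
river: ρ → (-2,3,4)
river: ρ → (4,5,-1)
river: ρ → (-1,5,4)
ρ-cycle length = 10 (tail of 1 descent step not counted)

10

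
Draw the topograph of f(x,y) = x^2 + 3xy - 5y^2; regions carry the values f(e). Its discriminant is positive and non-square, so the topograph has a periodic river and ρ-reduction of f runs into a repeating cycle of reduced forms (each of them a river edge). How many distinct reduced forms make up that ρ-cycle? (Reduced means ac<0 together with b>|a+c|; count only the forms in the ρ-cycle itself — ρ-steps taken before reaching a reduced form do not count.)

D = 29, ⌊√D⌋ = 5
descent: ρ → (-5,-3,1)
descent: ρ → (1,5,-1)  [lands on river]
river: ρ → (-1,5,1)
ρ-cycle length = 2 (tail of 2 descent steps not counted)

2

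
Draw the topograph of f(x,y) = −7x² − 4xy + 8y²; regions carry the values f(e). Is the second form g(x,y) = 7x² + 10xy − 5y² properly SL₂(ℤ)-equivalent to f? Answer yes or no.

D₁ = 240, D₂ = 240
river cycle of f (length 6): (8, 4, -7), (-7, 10, 5), (5, 10, -7), (-7, 4, 8), (8, 12, -3), (-3, 12, 8)
river cycle of g (length 6): (-5, 10, 7), (7, 4, -8), (-8, 12, 3), (3, 12, -8), (-8, 4, 7), (7, 10, -5)
cycles differ ⇒ inequivalent

no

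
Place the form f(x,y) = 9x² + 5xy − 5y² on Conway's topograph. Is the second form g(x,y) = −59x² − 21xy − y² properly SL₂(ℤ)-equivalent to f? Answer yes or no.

D₁ = 205, D₂ = 205
river cycle of f (length 4): (-5, 5, 9), (9, 13, -1), (-1, 13, 9), (9, 5, -5)
river cycle of g (length 4): (-1, 13, 9), (9, 5, -5), (-5, 5, 9), (9, 13, -1)
cycles coincide ⇒ equivalent

yes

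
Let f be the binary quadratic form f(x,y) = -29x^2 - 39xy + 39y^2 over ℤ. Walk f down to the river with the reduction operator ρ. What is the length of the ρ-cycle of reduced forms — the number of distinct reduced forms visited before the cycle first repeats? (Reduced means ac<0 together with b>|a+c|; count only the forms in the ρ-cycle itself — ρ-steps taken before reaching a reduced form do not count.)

D = 6045, ⌊√D⌋ = 77
descent: ρ → (39,39,-29)  [lands on river]
river: ρ → (-29,77,1)
river: ρ → (1,77,-29)
river: ρ → (-29,39,39)
ρ-cycle length = 4 (tail of 1 descent step not counted)

4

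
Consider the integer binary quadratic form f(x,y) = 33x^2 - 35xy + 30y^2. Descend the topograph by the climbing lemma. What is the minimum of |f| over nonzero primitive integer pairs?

translate: b→31 (≡-35 mod 66), so (33,-35,30)→(33,31,28)
flip: (33,31,28)→(28,-31,33)
translate: b→25 (≡-31 mod 56), so (28,-31,33)→(28,25,30)
reduced (well bottom): (28,25,30) with a≤c, −a<b≤a
well minimum = a = 28

28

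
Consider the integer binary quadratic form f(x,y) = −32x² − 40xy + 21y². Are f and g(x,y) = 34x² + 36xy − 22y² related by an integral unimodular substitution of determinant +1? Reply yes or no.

D₁ = 4288, D₂ = 4288
river cycle of f (length 24): (21, 40, -32), (-32, 24, 29), (29, 34, -27), (-27, 20, 36), (36, 52, -11), (-11, 58, 21), (21, 26, -43), (-43, 60, 4), (4, 60, -43), (-43, 26, 21), … (14 more)
river cycle of g (length 20): (-22, 52, 18), (18, 56, -16), (-16, 40, 42), (42, 44, -14), (-14, 40, 48), (48, 56, -6), (-6, 64, 8), (8, 64, -6), (-6, 56, 48), (48, 40, -14), … (10 more)
cycles differ ⇒ inequivalent

no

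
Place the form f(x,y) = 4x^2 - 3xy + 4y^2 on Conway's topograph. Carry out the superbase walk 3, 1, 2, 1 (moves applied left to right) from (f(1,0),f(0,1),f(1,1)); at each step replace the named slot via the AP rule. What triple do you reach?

start (4,4,5) = (f(1,0),f(0,1),f(1,1))
replace slot 3: 2·(4+4) − 5 = 11 → (4,4,11)
replace slot 1: 2·(4+11) − 4 = 26 → (26,4,11)
replace slot 2: 2·(26+11) − 4 = 70 → (26,70,11)
replace slot 1: 2·(70+11) − 26 = 136 → (136,70,11)

136,70,11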